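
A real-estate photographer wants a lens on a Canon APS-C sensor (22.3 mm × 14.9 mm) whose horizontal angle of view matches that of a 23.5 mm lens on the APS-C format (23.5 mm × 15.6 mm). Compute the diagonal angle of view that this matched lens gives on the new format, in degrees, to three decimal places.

Equal horizontal AOV ⇒ f₂ = f₁ · 22.3/23.5 = 23.5 × 0.94894 ≈ 22.3000 mm.
Sensor diagonal = √(22.3² + 14.9²) = √719.3000 ≈ 26.8198 mm.
Diagonal AOV on the new format = 2·arctan(26.8198 / (2 × 22.3000)) = 2·arctan(0.60134) ≈ 62.0404°.

62.040°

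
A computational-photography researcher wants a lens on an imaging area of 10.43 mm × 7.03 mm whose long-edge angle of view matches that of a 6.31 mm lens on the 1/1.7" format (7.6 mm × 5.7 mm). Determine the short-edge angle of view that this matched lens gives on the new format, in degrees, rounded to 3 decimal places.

Equal long-edge AOV ⇒ f₂ = f₁ · 10.43/7.6 = 6.31 × 1.37237 ≈ 8.6596 mm.
Short-edge AOV on the new format = 2·arctan(7.03 / (2 × 8.6596)) = 2·arctan(0.40591) ≈ 44.1850°.

44.185°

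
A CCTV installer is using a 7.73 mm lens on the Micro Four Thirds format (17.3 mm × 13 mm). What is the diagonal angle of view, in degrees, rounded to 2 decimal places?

Sensor diagonal = √(17.3² + 13²) = √468.2900 ≈ 21.6400 mm.
Angle of view α = 2·arctan(d/2f) with d = 21.6400 mm and f = 7.73 mm.
d/2f = 1.39974; arctan(1.39974) ≈ 54.4573°, so α ≈ 108.9146°.

108.91°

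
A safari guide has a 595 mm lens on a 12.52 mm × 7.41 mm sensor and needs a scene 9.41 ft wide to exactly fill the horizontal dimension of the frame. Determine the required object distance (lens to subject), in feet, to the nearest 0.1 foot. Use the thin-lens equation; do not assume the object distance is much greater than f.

449.2 ft

W: 9.41 ft × 304.8 mm/ft = 2868.17 mm.
Magnification m = w/W = dᵢ/dₒ; combined with 1/f = 1/dₒ + 1/dᵢ this gives dₒ = f·(1 + W/w).
dₒ = 595 mm × (1 + 2868.17/12.52) = 595 × 230.0869 ≈ 136901.702 mm = 136901.702/304.8 ft = 449.153 ft.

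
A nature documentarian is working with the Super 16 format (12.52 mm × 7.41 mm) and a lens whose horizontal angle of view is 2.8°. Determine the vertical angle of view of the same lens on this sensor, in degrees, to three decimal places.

1.657°

From the horizontal AOV: f = 12.52 / (2·tan(1.4°)) = 12.52 / 0.04888 ≈ 256.1430 mm.
Vertical AOV = 2·arctan(7.41 / (2 × 256.1430)) = 2·arctan(0.01446) ≈ 1.6574°.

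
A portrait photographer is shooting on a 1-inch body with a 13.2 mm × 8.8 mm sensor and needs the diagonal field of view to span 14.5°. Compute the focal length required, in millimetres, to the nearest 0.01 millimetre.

Sensor diagonal = √(13.2² + 8.8²) = √251.6800 ≈ 15.8644 mm.
From α = 2·arctan(d/2f) we get f = d / (2·tan(α/2)).
With d = 15.8644 mm and α/2 = 7.25°, tan(α/2) ≈ 0.12722, so f ≈ 15.8644 / 0.25443 ≈ 62.3523 mm.

62.35 mm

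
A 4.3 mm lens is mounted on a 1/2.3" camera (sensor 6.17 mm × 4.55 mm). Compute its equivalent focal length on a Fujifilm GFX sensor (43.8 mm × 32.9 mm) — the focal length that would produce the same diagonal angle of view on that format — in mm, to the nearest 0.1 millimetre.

Sensor diagonal = √(6.17² + 4.55²) = √58.7714 ≈ 7.6663 mm.
Sensor diagonal = √(43.8² + 32.9²) = √3000.8500 ≈ 54.7800 mm.
Equal angle of view means equal diagonal/f ratio, so f₂ = f₁ · (diagonal₂/diagonal₁) = 4.3 × 54.7800/7.6663.
f₂ = 4.3 × 7.14561 ≈ 30.726 mm.

30.7 mm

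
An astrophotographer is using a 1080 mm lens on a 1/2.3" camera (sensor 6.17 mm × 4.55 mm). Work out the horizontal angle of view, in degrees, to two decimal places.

0.33°

Angle of view α = 2·arctan(w/2f) with w = 6.17 mm and f = 1080 mm.
w/2f = 0.00286; arctan(0.00286) ≈ 0.1637°, so α ≈ 0.3273°.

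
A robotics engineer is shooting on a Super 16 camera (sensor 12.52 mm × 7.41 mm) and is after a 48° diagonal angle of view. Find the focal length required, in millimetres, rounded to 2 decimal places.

16.34 mm

Sensor diagonal = √(12.52² + 7.41²) = √211.6585 ≈ 14.5485 mm.
From α = 2·arctan(d/2f) we get f = d / (2·tan(α/2)).
With d = 14.5485 mm and α/2 = 24°, tan(α/2) ≈ 0.44523, so f ≈ 14.5485 / 0.89046 ≈ 16.3382 mm.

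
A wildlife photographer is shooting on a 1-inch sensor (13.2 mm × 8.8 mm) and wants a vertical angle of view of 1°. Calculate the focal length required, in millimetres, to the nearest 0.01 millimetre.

From α = 2·arctan(h/2f) we get f = h / (2·tan(α/2)).
With h = 8.8 mm and α/2 = 0.5°, tan(α/2) ≈ 0.00873, so f ≈ 8.8 / 0.01745 ≈ 504.1901 mm.

504.19 mm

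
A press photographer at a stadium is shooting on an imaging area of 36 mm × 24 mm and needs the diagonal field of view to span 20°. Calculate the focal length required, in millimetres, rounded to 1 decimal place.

Sensor diagonal = √(36² + 24²) = √1872.0000 ≈ 43.2666 mm.
From α = 2·arctan(d/2f) we get f = d / (2·tan(α/2)).
With d = 43.2666 mm and α/2 = 10°, tan(α/2) ≈ 0.17633, so f ≈ 43.2666 / 0.35265 ≈ 122.6886 mm.

122.7 mm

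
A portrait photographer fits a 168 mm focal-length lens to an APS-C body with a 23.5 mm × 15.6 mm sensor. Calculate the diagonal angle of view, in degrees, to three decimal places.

Sensor diagonal = √(23.5² + 15.6²) = √795.6100 ≈ 28.2066 mm.
Angle of view α = 2·arctan(d/2f) with d = 28.2066 mm and f = 168 mm.
d/2f = 0.08395; arctan(0.08395) ≈ 4.7986°, so α ≈ 9.5972°.

9.597°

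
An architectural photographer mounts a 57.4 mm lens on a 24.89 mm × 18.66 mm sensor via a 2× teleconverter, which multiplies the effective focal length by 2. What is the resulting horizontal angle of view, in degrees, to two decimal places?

12.37°

Effective focal length f = 57.4 × 2 = 114.8 mm.
α = 2·arctan(24.89 / (2 × 114.8)) = 2·arctan(0.10841) ≈ 12.3741°.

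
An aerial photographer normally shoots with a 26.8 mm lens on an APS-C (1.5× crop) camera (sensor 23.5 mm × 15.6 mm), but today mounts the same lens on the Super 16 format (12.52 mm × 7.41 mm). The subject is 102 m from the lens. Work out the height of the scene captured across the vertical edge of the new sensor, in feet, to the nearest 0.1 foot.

The focal length stays 26.8 mm; the relevant sensor dimension is now h = 7.41 mm. Object distance dₒ = 102 m = 102000 mm.
Thin-lens field height W = h·(dₒ − f)/f = 7.41 × (102000 − 26.8)/26.8 ≈ 28194.829 mm = 28194.829/304.8 ft = 92.5027 ft.

92.5 ft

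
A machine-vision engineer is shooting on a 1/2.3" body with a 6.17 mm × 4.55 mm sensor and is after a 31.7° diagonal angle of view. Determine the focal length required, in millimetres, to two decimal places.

13.50 mm

Sensor diagonal = √(6.17² + 4.55²) = √58.7714 ≈ 7.6663 mm.
From α = 2·arctan(d/2f) we get f = d / (2·tan(α/2)).
With d = 7.6663 mm and α/2 = 15.85°, tan(α/2) ≈ 0.28391, so f ≈ 7.6663 / 0.56783 ≈ 13.5010 mm.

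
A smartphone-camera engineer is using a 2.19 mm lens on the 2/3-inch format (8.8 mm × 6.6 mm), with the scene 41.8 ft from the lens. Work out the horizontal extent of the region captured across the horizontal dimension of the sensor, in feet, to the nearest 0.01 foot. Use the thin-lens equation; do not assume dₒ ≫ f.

dₒ: 41.8 ft × 304.8 mm/ft = 12740.64 mm.
Similar triangles through the lens centre give W/dₒ = w/dᵢ; with 1/f = 1/dₒ + 1/dᵢ this gives W = w·(dₒ − f)/f.
W = 8.8 mm × (12740.6 − 2.19) / 2.19 = 8.8 × 5816.6436 ≈ 51186.464 mm = 51186.464/304.8 ft = 167.935 ft.

167.93 ft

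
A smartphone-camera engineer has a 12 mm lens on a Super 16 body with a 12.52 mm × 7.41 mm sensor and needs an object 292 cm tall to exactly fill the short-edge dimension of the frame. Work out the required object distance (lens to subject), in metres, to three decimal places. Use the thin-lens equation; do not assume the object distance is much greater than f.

W: 292 cm = 2920 mm.
Magnification m = h/W = dᵢ/dₒ; combined with 1/f = 1/dₒ + 1/dᵢ this gives dₒ = f·(1 + W/h).
dₒ = 12 mm × (1 + 2920/7.41) = 12 × 395.0621 ≈ 4740.745 mm = 4.74074 m.

4.741 m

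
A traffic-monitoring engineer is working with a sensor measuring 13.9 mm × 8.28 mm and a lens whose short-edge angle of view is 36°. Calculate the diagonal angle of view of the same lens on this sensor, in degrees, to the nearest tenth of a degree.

From the short-edge AOV: f = 8.28 / (2·tan(18°)) = 8.28 / 0.64984 ≈ 12.7416 mm.
Sensor diagonal = √(13.9² + 8.28²) = √261.7684 ≈ 16.1793 mm.
Diagonal AOV = 2·arctan(16.1793 / (2 × 12.7416)) = 2·arctan(0.63490) ≈ 64.8228°.

64.8°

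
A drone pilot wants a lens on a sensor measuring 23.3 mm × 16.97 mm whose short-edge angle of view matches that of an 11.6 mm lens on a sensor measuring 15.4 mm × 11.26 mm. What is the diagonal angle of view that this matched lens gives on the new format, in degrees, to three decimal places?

79.004°

Equal short-edge AOV ⇒ f₂ = f₁ · 16.97/11.26 = 11.6 × 1.50710 ≈ 17.4824 mm.
Sensor diagonal = √(23.3² + 16.97²) = √830.8709 ≈ 28.8248 mm.
Diagonal AOV on the new format = 2·arctan(28.8248 / (2 × 17.4824)) = 2·arctan(0.82439) ≈ 79.0040°.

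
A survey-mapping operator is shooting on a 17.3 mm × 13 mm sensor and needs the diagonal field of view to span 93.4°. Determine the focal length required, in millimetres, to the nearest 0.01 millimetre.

Sensor diagonal = √(17.3² + 13²) = √468.2900 ≈ 21.6400 mm.
From α = 2·arctan(d/2f) we get f = d / (2·tan(α/2)).
With d = 21.6400 mm and α/2 = 46.7°, tan(α/2) ≈ 1.06117, so f ≈ 21.6400 / 2.12235 ≈ 10.1963 mm.

10.20 mm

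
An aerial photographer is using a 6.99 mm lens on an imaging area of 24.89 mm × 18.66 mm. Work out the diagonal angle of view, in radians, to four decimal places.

2.2969 rad

Sensor diagonal = √(24.89² + 18.66²) = √967.7077 ≈ 31.1080 mm.
Angle of view α = 2·arctan(d/2f) with d = 31.1080 mm and f = 6.99 mm.
d/2f = 2.22518; arctan(2.22518) ≈ 1.1484 rad, so α ≈ 2.2969 rad.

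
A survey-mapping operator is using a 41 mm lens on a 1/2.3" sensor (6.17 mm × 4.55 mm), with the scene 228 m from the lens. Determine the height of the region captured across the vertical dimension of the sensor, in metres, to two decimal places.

25.30 m

dₒ: 228 m = 228000 mm.
Similar triangles through the lens centre give W/dₒ = h/dᵢ; with 1/f = 1/dₒ + 1/dᵢ this gives W = h·(dₒ − f)/f.
W = 4.55 mm × (228000 − 41) / 41 = 4.55 × 5559.9756 ≈ 25297.889 mm = 25.2979 m.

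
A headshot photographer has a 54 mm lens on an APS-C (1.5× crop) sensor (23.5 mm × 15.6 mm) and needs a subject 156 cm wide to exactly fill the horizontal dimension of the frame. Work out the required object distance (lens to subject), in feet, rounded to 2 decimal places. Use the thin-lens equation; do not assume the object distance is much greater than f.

11.94 ft

W: 156 cm = 1560 mm.
Magnification m = w/W = dᵢ/dₒ; combined with 1/f = 1/dₒ + 1/dᵢ this gives dₒ = f·(1 + W/w).
dₒ = 54 mm × (1 + 1560/23.5) = 54 × 67.3830 ≈ 3638.681 mm = 3638.681/304.8 ft = 11.9379 ft.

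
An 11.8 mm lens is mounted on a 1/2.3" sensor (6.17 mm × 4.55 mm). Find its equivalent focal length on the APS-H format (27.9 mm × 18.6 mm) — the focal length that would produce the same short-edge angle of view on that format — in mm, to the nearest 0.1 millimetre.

48.2 mm

Equal angle of view means equal height/f ratio, so f₂ = f₁ · (height₂/height₁) = 11.8 × 18.6/4.55.
f₂ = 11.8 × 4.08791 ≈ 48.237 mm.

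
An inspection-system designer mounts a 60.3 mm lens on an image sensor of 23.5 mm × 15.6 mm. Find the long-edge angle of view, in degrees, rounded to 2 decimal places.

22.05°

Angle of view α = 2·arctan(w/2f) with w = 23.5 mm and f = 60.3 mm.
w/2f = 0.19486; arctan(0.19486) ≈ 11.0264°, so α ≈ 22.0529°.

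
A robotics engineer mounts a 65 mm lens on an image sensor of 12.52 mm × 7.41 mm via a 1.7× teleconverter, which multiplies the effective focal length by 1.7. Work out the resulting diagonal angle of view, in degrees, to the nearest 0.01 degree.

Effective focal length f = 65 × 1.7 = 110.5 mm.
Sensor diagonal = √(12.52² + 7.41²) = √211.6585 ≈ 14.5485 mm.
α = 2·arctan(14.548 / (2 × 110.5)) = 2·arctan(0.06583) ≈ 7.5327°.

7.53°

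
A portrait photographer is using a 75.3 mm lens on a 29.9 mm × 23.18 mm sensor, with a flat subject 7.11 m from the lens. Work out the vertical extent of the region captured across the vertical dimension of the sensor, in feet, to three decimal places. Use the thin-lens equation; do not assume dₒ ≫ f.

7.105 ft

dₒ: 7.11 m = 7110 mm.
Similar triangles through the lens centre give W/dₒ = h/dᵢ; with 1/f = 1/dₒ + 1/dᵢ this gives W = h·(dₒ − f)/f.
W = 23.18 mm × (7110 − 75.3) / 75.3 = 23.18 × 93.4223 ≈ 2165.529 mm = 2165.529/304.8 ft = 7.10475 ft.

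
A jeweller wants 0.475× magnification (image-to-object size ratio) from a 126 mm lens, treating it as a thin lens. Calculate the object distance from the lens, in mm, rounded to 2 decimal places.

With m = dᵢ/dₒ and 1/f = 1/dₒ + 1/dᵢ, substituting dᵢ = m·dₒ gives 1/f = (1 + 1/m)/dₒ, hence dₒ = f·(1 + 1/m).
dₒ = 126 × (1 + 1/0.475) = 126 × 3.10526 ≈ 391.263 mm.

391.26 mm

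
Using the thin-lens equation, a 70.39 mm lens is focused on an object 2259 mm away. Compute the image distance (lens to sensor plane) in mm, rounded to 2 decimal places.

1/dᵢ = 1/f − 1/dₒ = 1/70.39 − 1/2259 = 0.0137639 mm⁻¹.
dᵢ = 1/0.0137639 ≈ 72.6539 mm.

72.65 mm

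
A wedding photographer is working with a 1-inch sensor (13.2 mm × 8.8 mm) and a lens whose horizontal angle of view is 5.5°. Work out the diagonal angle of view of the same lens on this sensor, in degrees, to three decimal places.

6.608°

From the horizontal AOV: f = 13.2 / (2·tan(2.75°)) = 13.2 / 0.09607 ≈ 137.4043 mm.
Sensor diagonal = √(13.2² + 8.8²) = √251.6800 ≈ 15.8644 mm.
Diagonal AOV = 2·arctan(15.8644 / (2 × 137.4043)) = 2·arctan(0.05773) ≈ 6.6079°.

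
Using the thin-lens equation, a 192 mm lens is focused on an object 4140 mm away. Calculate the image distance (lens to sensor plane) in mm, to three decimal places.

1/dᵢ = 1/f − 1/dₒ = 1/192 − 1/4140 = 0.0049668 mm⁻¹.
dᵢ = 1/0.0049668 ≈ 201.3374 mm.

201.337 mm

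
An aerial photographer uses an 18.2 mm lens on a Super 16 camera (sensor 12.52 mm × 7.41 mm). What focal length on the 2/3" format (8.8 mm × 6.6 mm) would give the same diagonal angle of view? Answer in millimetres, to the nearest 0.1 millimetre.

13.8 mm

Sensor diagonal = √(12.52² + 7.41²) = √211.6585 ≈ 14.5485 mm.
Sensor diagonal = √(8.8² + 6.6²) = √121.0000 ≈ 11.0000 mm.
Equal angle of view means equal diagonal/f ratio, so f₂ = f₁ · (diagonal₂/diagonal₁) = 18.2 × 11.0000/14.5485.
f₂ = 18.2 × 0.75609 ≈ 13.761 mm.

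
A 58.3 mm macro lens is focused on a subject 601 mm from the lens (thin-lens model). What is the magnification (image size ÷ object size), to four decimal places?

0.1074×

Thin lens: 1/f = 1/dₒ + 1/dᵢ → 1/dᵢ = 1/58.3 − 1/601 = 0.0154888 mm⁻¹, so dᵢ ≈ 64.5629 mm.
Magnification m = dᵢ/dₒ = 64.5629/601 ≈ 0.10743.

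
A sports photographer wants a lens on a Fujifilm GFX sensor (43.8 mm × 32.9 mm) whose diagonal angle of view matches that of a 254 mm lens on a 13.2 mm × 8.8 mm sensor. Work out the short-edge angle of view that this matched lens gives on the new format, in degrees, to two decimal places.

2.15°

Sensor diagonal = √(13.2² + 8.8²) = √251.6800 ≈ 15.8644 mm.
Sensor diagonal = √(43.8² + 32.9²) = √3000.8500 ≈ 54.7800 mm.
Equal diagonal AOV ⇒ f₂ = f₁ · 54.7800/15.8644 = 254 × 3.45301 ≈ 877.0644 mm.
Short-edge AOV on the new format = 2·arctan(32.9 / (2 × 877.0644)) = 2·arctan(0.01876) ≈ 2.1490°.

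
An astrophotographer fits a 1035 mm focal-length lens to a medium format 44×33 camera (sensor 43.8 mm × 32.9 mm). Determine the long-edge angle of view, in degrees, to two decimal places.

Angle of view α = 2·arctan(w/2f) with w = 43.8 mm and f = 1035 mm.
w/2f = 0.02116; arctan(0.02116) ≈ 1.2122°, so α ≈ 2.4243°.

2.42°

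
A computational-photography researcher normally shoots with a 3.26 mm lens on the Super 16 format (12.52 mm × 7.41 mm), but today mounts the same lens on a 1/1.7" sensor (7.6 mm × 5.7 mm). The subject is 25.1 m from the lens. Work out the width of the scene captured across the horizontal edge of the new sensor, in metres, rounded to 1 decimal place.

58.5 m

The focal length stays 3.26 mm; the relevant sensor dimension is now w = 7.6 mm. Object distance dₒ = 25.1 m = 25100 mm.
Thin-lens field width W = w·(dₒ − f)/f = 7.6 × (25100 − 3.26)/3.26 ≈ 58507.737 mm = 58.5077 m.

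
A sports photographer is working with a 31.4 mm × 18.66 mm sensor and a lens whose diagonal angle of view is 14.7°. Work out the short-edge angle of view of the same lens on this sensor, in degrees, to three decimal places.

Sensor diagonal = √(31.4² + 18.66²) = √1334.1556 ≈ 36.5261 mm.
From the diagonal AOV: f = 36.5261 / (2·tan(7.35°)) = 36.5261 / 0.25798 ≈ 141.5849 mm.
Short-edge AOV = 2·arctan(18.66 / (2 × 141.5849)) = 2·arctan(0.06590) ≈ 7.5403°.

7.540°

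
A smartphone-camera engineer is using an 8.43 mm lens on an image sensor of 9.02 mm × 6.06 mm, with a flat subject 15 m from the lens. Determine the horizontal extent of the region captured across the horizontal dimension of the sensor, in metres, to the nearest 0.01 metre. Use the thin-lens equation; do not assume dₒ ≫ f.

dₒ: 15 m = 15000 mm.
Similar triangles through the lens centre give W/dₒ = w/dᵢ; with 1/f = 1/dₒ + 1/dᵢ this gives W = w·(dₒ − f)/f.
W = 9.02 mm × (15000 − 8.43) / 8.43 = 9.02 × 1778.3594 ≈ 16040.802 mm = 16.0408 m.

16.04 m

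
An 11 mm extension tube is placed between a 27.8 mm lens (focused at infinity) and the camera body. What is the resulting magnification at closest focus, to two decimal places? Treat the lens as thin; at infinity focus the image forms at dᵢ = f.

The tube moves the image plane from f to f + e, so dᵢ = 27.8 + 11 = 38.8 mm. Focus is achieved when 1/f = 1/dₒ + 1/dᵢ, giving dₒ = 1/(1/f − 1/(f+e)).
Magnification m = dᵢ/dₒ = (f+e)·(1/f − 1/(f+e)) = e/f = 11/27.8 ≈ 0.3957.

0.40×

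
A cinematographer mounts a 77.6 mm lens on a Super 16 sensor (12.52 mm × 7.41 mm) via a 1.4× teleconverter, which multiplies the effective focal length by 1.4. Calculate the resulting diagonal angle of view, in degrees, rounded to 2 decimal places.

7.66°

Effective focal length f = 77.6 × 1.4 = 108.64 mm.
Sensor diagonal = √(12.52² + 7.41²) = √211.6585 ≈ 14.5485 mm.
α = 2·arctan(14.548 / (2 × 108.64)) = 2·arctan(0.06696) ≈ 7.6613°.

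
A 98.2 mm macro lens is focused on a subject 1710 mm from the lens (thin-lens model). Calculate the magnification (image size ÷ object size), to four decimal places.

0.0609×

Thin lens: 1/f = 1/dₒ + 1/dᵢ → 1/dᵢ = 1/98.2 − 1/1710 = 0.0095985 mm⁻¹, so dᵢ ≈ 104.1829 mm.
Magnification m = dᵢ/dₒ = 104.1829/1710 ≈ 0.06093.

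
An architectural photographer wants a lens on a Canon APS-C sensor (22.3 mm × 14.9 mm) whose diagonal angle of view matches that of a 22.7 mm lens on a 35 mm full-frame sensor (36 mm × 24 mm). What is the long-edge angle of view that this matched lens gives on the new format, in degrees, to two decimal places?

76.79°

Sensor diagonal = √(36² + 24²) = √1872.0000 ≈ 43.2666 mm.
Sensor diagonal = √(22.3² + 14.9²) = √719.3000 ≈ 26.8198 mm.
Equal diagonal AOV ⇒ f₂ = f₁ · 26.8198/43.2666 = 22.7 × 0.61987 ≈ 14.0711 mm.
Long-edge AOV on the new format = 2·arctan(22.3 / (2 × 14.0711)) = 2·arctan(0.79240) ≈ 76.7869°.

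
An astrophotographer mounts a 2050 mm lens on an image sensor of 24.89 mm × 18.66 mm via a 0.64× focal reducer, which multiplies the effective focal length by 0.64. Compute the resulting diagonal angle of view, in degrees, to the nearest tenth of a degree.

1.4°

Effective focal length f = 2050 × 0.64 = 1312 mm.
Sensor diagonal = √(24.89² + 18.66²) = √967.7077 ≈ 31.1080 mm.
α = 2·arctan(31.108 / (2 × 1312)) = 2·arctan(0.01186) ≈ 1.3584°.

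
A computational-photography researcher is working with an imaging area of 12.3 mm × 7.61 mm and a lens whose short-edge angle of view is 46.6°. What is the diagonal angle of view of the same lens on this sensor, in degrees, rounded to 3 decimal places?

78.604°

From the short-edge AOV: f = 7.61 / (2·tan(23.3°)) = 7.61 / 0.86134 ≈ 8.8351 mm.
Sensor diagonal = √(12.3² + 7.61²) = √209.2021 ≈ 14.4638 mm.
Diagonal AOV = 2·arctan(14.4638 / (2 × 8.8351)) = 2·arctan(0.81854) ≈ 78.6035°.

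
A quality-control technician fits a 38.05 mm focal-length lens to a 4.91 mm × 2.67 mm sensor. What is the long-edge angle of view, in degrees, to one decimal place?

Angle of view α = 2·arctan(w/2f) with w = 4.91 mm and f = 38.05 mm.
w/2f = 0.06452; arctan(0.06452) ≈ 3.6916°, so α ≈ 7.3833°.

7.4°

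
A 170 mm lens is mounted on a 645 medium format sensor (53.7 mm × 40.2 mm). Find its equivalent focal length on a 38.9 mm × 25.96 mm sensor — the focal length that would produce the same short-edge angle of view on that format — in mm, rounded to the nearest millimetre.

Equal angle of view means equal height/f ratio, so f₂ = f₁ · (height₂/height₁) = 170 × 25.96/40.2.
f₂ = 170 × 0.64577 ≈ 109.781 mm.

110 mm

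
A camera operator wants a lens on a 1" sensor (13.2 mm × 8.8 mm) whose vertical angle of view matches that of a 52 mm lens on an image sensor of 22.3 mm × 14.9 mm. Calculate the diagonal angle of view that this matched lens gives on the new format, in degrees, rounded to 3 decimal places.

28.964°

Equal vertical AOV ⇒ f₂ = f₁ · 8.8/14.9 = 52 × 0.59060 ≈ 30.7114 mm.
Sensor diagonal = √(13.2² + 8.8²) = √251.6800 ≈ 15.8644 mm.
Diagonal AOV on the new format = 2·arctan(15.8644 / (2 × 30.7114)) = 2·arctan(0.25828) ≈ 28.9640°.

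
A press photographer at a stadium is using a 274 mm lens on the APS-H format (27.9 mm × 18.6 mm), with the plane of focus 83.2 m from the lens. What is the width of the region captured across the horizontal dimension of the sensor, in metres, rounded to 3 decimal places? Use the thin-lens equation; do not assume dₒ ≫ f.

dₒ: 83.2 m = 83200 mm.
Similar triangles through the lens centre give W/dₒ = w/dᵢ; with 1/f = 1/dₒ + 1/dᵢ this gives W = w·(dₒ − f)/f.
W = 27.9 mm × (83200 − 274) / 274 = 27.9 × 302.6496 ≈ 8443.925 mm = 8.44392 m.

8.444 m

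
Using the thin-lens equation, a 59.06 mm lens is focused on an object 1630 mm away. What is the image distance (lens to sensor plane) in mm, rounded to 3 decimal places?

61.280 mm

1/dᵢ = 1/f − 1/dₒ = 1/59.06 − 1/1630 = 0.0163184 mm⁻¹.
dᵢ = 1/0.0163184 ≈ 61.2804 mm.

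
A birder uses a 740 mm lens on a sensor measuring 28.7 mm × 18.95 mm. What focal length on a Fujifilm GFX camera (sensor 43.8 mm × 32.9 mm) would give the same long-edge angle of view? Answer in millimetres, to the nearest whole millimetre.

Equal angle of view means equal width/f ratio, so f₂ = f₁ · (width₂/width₁) = 740 × 43.8/28.7.
f₂ = 740 × 1.52613 ≈ 1129.338 mm.

1129 mm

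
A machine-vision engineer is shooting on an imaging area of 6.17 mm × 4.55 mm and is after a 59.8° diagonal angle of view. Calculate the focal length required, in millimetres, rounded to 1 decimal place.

6.7 mm

Sensor diagonal = √(6.17² + 4.55²) = √58.7714 ≈ 7.6663 mm.
From α = 2·arctan(d/2f) we get f = d / (2·tan(α/2)).
With d = 7.6663 mm and α/2 = 29.9°, tan(α/2) ≈ 0.57503, so f ≈ 7.6663 / 1.15005 ≈ 6.6660 mm.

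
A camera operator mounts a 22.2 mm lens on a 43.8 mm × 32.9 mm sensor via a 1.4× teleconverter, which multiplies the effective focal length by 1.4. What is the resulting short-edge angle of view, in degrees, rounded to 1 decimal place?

Effective focal length f = 22.2 × 1.4 = 31.08 mm.
α = 2·arctan(32.9 / (2 × 31.08)) = 2·arctan(0.52928) ≈ 55.7827°.

55.8°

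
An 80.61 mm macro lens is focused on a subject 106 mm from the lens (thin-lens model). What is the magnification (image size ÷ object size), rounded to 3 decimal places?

Thin lens: 1/f = 1/dₒ + 1/dᵢ → 1/dᵢ = 1/80.61 − 1/106 = 0.0029714 mm⁻¹, so dᵢ ≈ 336.5364 mm.
Magnification m = dᵢ/dₒ = 336.5364/106 ≈ 3.17487.

3.175×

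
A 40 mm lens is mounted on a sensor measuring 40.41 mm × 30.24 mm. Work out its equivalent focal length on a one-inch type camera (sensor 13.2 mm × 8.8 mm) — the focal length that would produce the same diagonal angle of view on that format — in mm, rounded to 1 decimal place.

12.6 mm

Sensor diagonal = √(40.41² + 30.24²) = √2547.4257 ≈ 50.4720 mm.
Sensor diagonal = √(13.2² + 8.8²) = √251.6800 ≈ 15.8644 mm.
Equal angle of view means equal diagonal/f ratio, so f₂ = f₁ · (diagonal₂/diagonal₁) = 40 × 15.8644/50.4720.
f₂ = 40 × 0.31432 ≈ 12.573 mm.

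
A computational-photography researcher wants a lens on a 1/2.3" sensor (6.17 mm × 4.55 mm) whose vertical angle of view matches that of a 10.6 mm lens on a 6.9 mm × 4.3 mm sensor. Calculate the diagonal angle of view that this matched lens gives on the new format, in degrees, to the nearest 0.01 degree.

37.74°

Equal vertical AOV ⇒ f₂ = f₁ · 4.55/4.3 = 10.6 × 1.05814 ≈ 11.2163 mm.
Sensor diagonal = √(6.17² + 4.55²) = √58.7714 ≈ 7.6663 mm.
Diagonal AOV on the new format = 2·arctan(7.6663 / (2 × 11.2163)) = 2·arctan(0.34175) ≈ 37.7354°.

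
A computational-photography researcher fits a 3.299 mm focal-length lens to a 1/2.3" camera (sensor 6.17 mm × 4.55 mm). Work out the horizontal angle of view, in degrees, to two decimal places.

Angle of view α = 2·arctan(w/2f) with w = 6.17 mm and f = 3.299 mm.
w/2f = 0.93513; arctan(0.93513) ≈ 43.0801°, so α ≈ 86.1602°.

86.16°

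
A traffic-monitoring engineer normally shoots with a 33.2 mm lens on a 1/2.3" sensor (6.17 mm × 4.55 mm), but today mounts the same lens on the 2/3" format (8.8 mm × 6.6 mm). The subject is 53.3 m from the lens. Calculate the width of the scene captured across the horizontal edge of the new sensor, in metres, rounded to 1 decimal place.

The focal length stays 33.2 mm; the relevant sensor dimension is now w = 8.8 mm. Object distance dₒ = 53.3 m = 53300 mm.
Thin-lens field width W = w·(dₒ − f)/f = 8.8 × (53300 − 33.2)/33.2 ≈ 14118.911 mm = 14.1189 m.

14.1 m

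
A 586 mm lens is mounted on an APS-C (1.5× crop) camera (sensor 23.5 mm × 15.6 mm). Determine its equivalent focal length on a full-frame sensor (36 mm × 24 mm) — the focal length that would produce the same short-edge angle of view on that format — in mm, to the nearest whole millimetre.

902 mm

Equal angle of view means equal height/f ratio, so f₂ = f₁ · (height₂/height₁) = 586 × 24/15.6.
f₂ = 586 × 1.53846 ≈ 901.538 mm.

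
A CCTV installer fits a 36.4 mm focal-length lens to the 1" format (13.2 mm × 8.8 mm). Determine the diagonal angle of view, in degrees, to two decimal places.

Sensor diagonal = √(13.2² + 8.8²) = √251.6800 ≈ 15.8644 mm.
Angle of view α = 2·arctan(d/2f) with d = 15.8644 mm and f = 36.4 mm.
d/2f = 0.21792; arctan(0.21792) ≈ 12.2936°, so α ≈ 24.5872°.

24.59°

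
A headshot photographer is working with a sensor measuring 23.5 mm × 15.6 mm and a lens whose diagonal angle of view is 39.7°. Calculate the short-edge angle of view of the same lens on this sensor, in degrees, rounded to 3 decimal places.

Sensor diagonal = √(23.5² + 15.6²) = √795.6100 ≈ 28.2066 mm.
From the diagonal AOV: f = 28.2066 / (2·tan(19.85°)) = 28.2066 / 0.72202 ≈ 39.0664 mm.
Short-edge AOV = 2·arctan(15.6 / (2 × 39.0664)) = 2·arctan(0.19966) ≈ 22.5824°.

22.582°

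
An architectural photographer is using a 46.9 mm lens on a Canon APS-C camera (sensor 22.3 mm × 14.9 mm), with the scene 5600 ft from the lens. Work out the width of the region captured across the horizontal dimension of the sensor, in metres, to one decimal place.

811.6 m

dₒ: 5600 ft × 304.8 mm/ft = 1706879.95 mm.
Similar triangles through the lens centre give W/dₒ = w/dᵢ; with 1/f = 1/dₒ + 1/dᵢ this gives W = w·(dₒ − f)/f.
W = 22.3 mm × (1.70688e+06 − 46.9) / 46.9 = 22.3 × 36393.0287 ≈ 811564.540 mm = 811.565 m.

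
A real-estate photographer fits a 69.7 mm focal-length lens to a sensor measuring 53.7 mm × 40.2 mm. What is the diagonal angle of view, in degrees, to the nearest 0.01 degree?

Sensor diagonal = √(53.7² + 40.2²) = √4499.7300 ≈ 67.0800 mm.
Angle of view α = 2·arctan(d/2f) with d = 67.0800 mm and f = 69.7 mm.
d/2f = 0.48121; arctan(0.48121) ≈ 25.6971°, so α ≈ 51.3942°.

51.39°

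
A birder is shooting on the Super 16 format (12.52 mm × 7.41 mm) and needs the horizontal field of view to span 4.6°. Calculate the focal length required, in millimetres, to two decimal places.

155.86 mm

From α = 2·arctan(w/2f) we get f = w / (2·tan(α/2)).
With w = 12.52 mm and α/2 = 2.3°, tan(α/2) ≈ 0.04016, so f ≈ 12.52 / 0.08033 ≈ 155.8604 mm.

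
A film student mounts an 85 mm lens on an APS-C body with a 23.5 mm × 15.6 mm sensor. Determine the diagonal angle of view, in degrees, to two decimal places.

18.84°

Sensor diagonal = √(23.5² + 15.6²) = √795.6100 ≈ 28.2066 mm.
Angle of view α = 2·arctan(d/2f) with d = 28.2066 mm and f = 85 mm.
d/2f = 0.16592; arctan(0.16592) ≈ 9.4207°, so α ≈ 18.8415°.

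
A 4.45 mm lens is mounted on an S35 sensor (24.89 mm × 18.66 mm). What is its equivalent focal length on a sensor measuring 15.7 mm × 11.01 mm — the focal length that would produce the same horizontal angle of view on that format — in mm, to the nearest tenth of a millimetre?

Equal angle of view means equal width/f ratio, so f₂ = f₁ · (width₂/width₁) = 4.45 × 15.7/24.89.
f₂ = 4.45 × 0.63078 ≈ 2.807 mm.

2.8 mm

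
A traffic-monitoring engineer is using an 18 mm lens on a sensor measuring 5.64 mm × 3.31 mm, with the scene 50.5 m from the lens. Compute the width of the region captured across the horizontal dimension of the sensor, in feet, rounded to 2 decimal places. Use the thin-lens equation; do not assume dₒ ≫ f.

dₒ: 50.5 m = 50500 mm.
Similar triangles through the lens centre give W/dₒ = w/dᵢ; with 1/f = 1/dₒ + 1/dᵢ this gives W = w·(dₒ − f)/f.
W = 5.64 mm × (50500 − 18) / 18 = 5.64 × 2804.5556 ≈ 15817.693 mm = 15817.693/304.8 ft = 51.8953 ft.

51.90 ft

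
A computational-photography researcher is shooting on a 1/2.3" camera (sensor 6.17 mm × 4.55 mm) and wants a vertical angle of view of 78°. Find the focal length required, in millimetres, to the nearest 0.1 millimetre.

2.8 mm

From α = 2·arctan(h/2f) we get f = h / (2·tan(α/2)).
With h = 4.55 mm and α/2 = 39°, tan(α/2) ≈ 0.80978, so f ≈ 4.55 / 1.61957 ≈ 2.8094 mm.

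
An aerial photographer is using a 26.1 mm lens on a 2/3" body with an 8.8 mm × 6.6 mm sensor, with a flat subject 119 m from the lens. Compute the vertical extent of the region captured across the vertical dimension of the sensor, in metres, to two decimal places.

dₒ: 119 m = 119000 mm.
Similar triangles through the lens centre give W/dₒ = h/dᵢ; with 1/f = 1/dₒ + 1/dᵢ this gives W = h·(dₒ − f)/f.
W = 6.6 mm × (119000 − 26.1) / 26.1 = 6.6 × 4558.3870 ≈ 30085.354 mm = 30.0854 m.

30.09 m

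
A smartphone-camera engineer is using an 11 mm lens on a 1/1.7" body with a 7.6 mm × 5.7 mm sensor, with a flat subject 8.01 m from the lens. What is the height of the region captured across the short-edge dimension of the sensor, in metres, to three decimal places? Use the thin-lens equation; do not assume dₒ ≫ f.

4.145 m

dₒ: 8.01 m = 8010 mm.
Similar triangles through the lens centre give W/dₒ = h/dᵢ; with 1/f = 1/dₒ + 1/dᵢ this gives W = h·(dₒ − f)/f.
W = 5.7 mm × (8010 − 11) / 11 = 5.7 × 727.1818 ≈ 4144.936 mm = 4.14494 m.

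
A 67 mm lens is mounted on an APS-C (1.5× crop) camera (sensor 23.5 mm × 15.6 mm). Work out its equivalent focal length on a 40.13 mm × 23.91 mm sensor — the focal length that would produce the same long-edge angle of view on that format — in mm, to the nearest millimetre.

114 mm

Equal angle of view means equal width/f ratio, so f₂ = f₁ · (width₂/width₁) = 67 × 40.13/23.5.
f₂ = 67 × 1.70766 ≈ 114.413 mm.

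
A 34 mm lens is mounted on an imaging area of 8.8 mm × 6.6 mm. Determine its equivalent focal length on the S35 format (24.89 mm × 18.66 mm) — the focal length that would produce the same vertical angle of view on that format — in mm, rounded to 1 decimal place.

96.1 mm

Equal angle of view means equal height/f ratio, so f₂ = f₁ · (height₂/height₁) = 34 × 18.66/6.6.
f₂ = 34 × 2.82727 ≈ 96.127 mm.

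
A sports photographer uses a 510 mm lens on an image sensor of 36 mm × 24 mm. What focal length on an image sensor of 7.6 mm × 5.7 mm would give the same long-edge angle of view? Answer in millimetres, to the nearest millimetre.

108 mm

Equal angle of view means equal width/f ratio, so f₂ = f₁ · (width₂/width₁) = 510 × 7.6/36.
f₂ = 510 × 0.21111 ≈ 107.667 mm.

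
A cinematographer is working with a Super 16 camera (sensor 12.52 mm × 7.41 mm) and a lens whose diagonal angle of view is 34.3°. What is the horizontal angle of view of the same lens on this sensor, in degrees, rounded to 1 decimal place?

Sensor diagonal = √(12.52² + 7.41²) = √211.6585 ≈ 14.5485 mm.
From the diagonal AOV: f = 14.5485 / (2·tan(17.15°)) = 14.5485 / 0.61719 ≈ 23.5721 mm.
Horizontal AOV = 2·arctan(12.52 / (2 × 23.5721)) = 2·arctan(0.26557) ≈ 29.7453°.

29.7°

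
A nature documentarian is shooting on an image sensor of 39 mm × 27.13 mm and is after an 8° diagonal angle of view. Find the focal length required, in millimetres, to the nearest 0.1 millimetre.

339.7 mm

Sensor diagonal = √(39² + 27.13²) = √2257.0369 ≈ 47.5083 mm.
From α = 2·arctan(d/2f) we get f = d / (2·tan(α/2)).
With d = 47.5083 mm and α/2 = 4°, tan(α/2) ≈ 0.06993, so f ≈ 47.5083 / 0.13985 ≈ 339.7000 mm.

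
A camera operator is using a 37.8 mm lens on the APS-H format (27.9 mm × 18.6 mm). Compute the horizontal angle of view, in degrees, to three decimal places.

40.513°

Angle of view α = 2·arctan(w/2f) with w = 27.9 mm and f = 37.8 mm.
w/2f = 0.36905; arctan(0.36905) ≈ 20.2565°, so α ≈ 40.5129°.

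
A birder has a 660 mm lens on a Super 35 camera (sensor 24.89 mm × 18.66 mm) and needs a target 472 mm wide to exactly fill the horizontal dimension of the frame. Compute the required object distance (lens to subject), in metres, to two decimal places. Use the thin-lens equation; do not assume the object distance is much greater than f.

13.18 m

Magnification m = w/W = dᵢ/dₒ; combined with 1/f = 1/dₒ + 1/dᵢ this gives dₒ = f·(1 + W/w).
dₒ = 660 mm × (1 + 472/24.89) = 660 × 19.9634 ≈ 13175.870 mm = 13.1759 m.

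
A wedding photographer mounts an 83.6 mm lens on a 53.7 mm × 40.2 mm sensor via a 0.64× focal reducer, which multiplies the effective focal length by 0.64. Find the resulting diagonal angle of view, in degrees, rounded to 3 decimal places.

64.165°

Effective focal length f = 83.6 × 0.64 = 53.504 mm.
Sensor diagonal = √(53.7² + 40.2²) = √4499.7300 ≈ 67.0800 mm.
α = 2·arctan(67.080 / (2 × 53.504)) = 2·arctan(0.62687) ≈ 64.1647°.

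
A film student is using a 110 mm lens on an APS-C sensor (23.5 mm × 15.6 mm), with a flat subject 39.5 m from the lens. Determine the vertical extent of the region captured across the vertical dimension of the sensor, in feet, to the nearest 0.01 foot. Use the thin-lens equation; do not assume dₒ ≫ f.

dₒ: 39.5 m = 39500 mm.
Similar triangles through the lens centre give W/dₒ = h/dᵢ; with 1/f = 1/dₒ + 1/dᵢ this gives W = h·(dₒ − f)/f.
W = 15.6 mm × (39500 − 110) / 110 = 15.6 × 358.0909 ≈ 5586.218 mm = 5586.218/304.8 ft = 18.3275 ft.

18.33 ft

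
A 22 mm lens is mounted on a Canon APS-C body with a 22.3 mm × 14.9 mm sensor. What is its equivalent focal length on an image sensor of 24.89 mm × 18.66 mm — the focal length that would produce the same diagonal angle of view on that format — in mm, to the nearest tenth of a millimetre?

25.5 mm

Sensor diagonal = √(22.3² + 14.9²) = √719.3000 ≈ 26.8198 mm.
Sensor diagonal = √(24.89² + 18.66²) = √967.7077 ≈ 31.1080 mm.
Equal angle of view means equal diagonal/f ratio, so f₂ = f₁ · (diagonal₂/diagonal₁) = 22 × 31.1080/26.8198.
f₂ = 22 × 1.15989 ≈ 25.518 mm.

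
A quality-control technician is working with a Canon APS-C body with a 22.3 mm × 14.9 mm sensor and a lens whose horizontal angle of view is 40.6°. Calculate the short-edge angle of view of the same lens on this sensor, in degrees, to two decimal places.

From the horizontal AOV: f = 22.3 / (2·tan(20.3°)) = 22.3 / 0.73982 ≈ 30.1424 mm.
Short-edge AOV = 2·arctan(14.9 / (2 × 30.1424)) = 2·arctan(0.24716) ≈ 27.7660°.

27.77°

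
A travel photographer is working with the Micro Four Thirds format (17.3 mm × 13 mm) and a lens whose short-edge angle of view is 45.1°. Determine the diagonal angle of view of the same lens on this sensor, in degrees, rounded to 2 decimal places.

From the short-edge AOV: f = 13 / (2·tan(22.55°)) = 13 / 0.83047 ≈ 15.6537 mm.
Sensor diagonal = √(17.3² + 13²) = √468.2900 ≈ 21.6400 mm.
Diagonal AOV = 2·arctan(21.6400 / (2 × 15.6537)) = 2·arctan(0.69121) ≈ 69.3052°.

69.31°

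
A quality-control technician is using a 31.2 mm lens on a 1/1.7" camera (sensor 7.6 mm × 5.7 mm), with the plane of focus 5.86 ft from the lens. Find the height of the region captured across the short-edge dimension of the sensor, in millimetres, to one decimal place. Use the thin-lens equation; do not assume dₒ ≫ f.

320.6 mm

dₒ: 5.86 ft × 304.8 mm/ft = 1786.13 mm.
Similar triangles through the lens centre give W/dₒ = h/dᵢ; with 1/f = 1/dₒ + 1/dᵢ this gives W = h·(dₒ − f)/f.
W = 5.7 mm × (1786.13 − 31.2) / 31.2 = 5.7 × 56.2477 ≈ 320.612 mm.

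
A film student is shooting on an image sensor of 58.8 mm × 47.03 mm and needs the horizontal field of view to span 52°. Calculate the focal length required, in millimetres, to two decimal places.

60.28 mm

From α = 2·arctan(w/2f) we get f = w / (2·tan(α/2)).
With w = 58.8 mm and α/2 = 26°, tan(α/2) ≈ 0.48773, so f ≈ 58.8 / 0.97547 ≈ 60.2789 mm.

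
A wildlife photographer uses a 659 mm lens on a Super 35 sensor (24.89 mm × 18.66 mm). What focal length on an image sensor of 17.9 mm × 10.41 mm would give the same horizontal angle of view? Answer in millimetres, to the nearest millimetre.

474 mm

Equal angle of view means equal width/f ratio, so f₂ = f₁ · (width₂/width₁) = 659 × 17.9/24.89.
f₂ = 659 × 0.71916 ≈ 473.929 mm.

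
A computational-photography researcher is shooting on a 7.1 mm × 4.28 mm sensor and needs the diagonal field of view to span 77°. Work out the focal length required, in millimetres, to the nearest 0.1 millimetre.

Sensor diagonal = √(7.1² + 4.28²) = √68.7284 ≈ 8.2903 mm.
From α = 2·arctan(d/2f) we get f = d / (2·tan(α/2)).
With d = 8.2903 mm and α/2 = 38.5°, tan(α/2) ≈ 0.79544, so f ≈ 8.2903 / 1.59087 ≈ 5.2111 mm.

5.2 mm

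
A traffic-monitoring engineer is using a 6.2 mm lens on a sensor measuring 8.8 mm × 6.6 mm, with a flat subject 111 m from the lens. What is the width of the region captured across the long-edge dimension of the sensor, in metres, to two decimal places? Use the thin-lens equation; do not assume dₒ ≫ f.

157.54 m

dₒ: 111 m = 111000 mm.
Similar triangles through the lens centre give W/dₒ = w/dᵢ; with 1/f = 1/dₒ + 1/dᵢ this gives W = w·(dₒ − f)/f.
W = 8.8 mm × (111000 − 6.2) / 6.2 = 8.8 × 17902.2258 ≈ 157539.587 mm = 157.54 m.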